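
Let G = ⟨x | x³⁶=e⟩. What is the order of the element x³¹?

Compute successive powers until reaching e:
  (x³¹)¹ = x³¹, (x³¹)² = x²⁶, (x³¹)³ = x²¹, (x³¹)⁴ = x¹⁶, (x³¹)⁵ = x¹¹, (x³¹)⁶ = x⁶, (x³¹)⁷ = x, (x³¹)⁸ = x³², (x³¹)⁹ = x²⁷, (x³¹)¹⁰ = x²², (x³¹)¹¹ = x¹⁷, (x³¹)¹² = x¹², (x³¹)¹³ = x⁷, (x³¹)¹⁴ = x², (x³¹)¹⁵ = x³³, (x³¹)¹⁶ = x²⁸, (x³¹)¹⁷ = x²³, (x³¹)¹⁸ = x¹⁸, (x³¹)¹⁹ = x¹³, (x³¹)²⁰ = x⁸, (x³¹)²¹ = x³, (x³¹)²² = x³⁴, (x³¹)²³ = x²⁹, (x³¹)²⁴ = x²⁴, (x³¹)²⁵ = x¹⁹, (x³¹)²⁶ = x¹⁴, (x³¹)²⁷ = x⁹, (x³¹)²⁸ = x⁴, (x³¹)²⁹ = x³⁵, (x³¹)³⁰ = x³⁰, (x³¹)³¹ = x²⁵, (x³¹)³² = x²⁰, (x³¹)³³ = x¹⁵, (x³¹)³⁴ = x¹⁰, (x³¹)³⁵ = x⁵, (x³¹)³⁶ = e.
The smallest positive k with (x³¹)ᵏ = e is 36.

Answer: 36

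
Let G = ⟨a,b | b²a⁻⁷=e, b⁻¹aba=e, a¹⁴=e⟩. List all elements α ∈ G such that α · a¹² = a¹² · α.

⟨a¹²⟩ ⊆ C_G(a¹²) since powers of a¹² commute with a¹²; so |C_G(a¹²)| ≥ |⟨a¹²⟩| = 7.
By orbit–stabilizer, |C_G(a¹²)| = |G| / |conj. class of a¹²| = 28 / 2 = 14.
The 14 elements commuting with a¹² are {e, a, a², a³, a⁴, a⁵, a⁶, a⁷, a⁸, a⁹, a¹⁰, a¹¹, a¹², a¹³}.

Answer: {e, a, a², a³, a⁴, a⁵, a⁶, a⁷, a⁸, a⁹, a¹⁰, a¹¹, a¹², a¹³}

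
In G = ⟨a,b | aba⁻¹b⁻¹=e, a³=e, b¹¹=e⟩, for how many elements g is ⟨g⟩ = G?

G is cyclic of order 33. An element generates G iff its order is 33, and a cyclic group of order 33 has exactly φ(33) = 20 such elements.

Answer: 20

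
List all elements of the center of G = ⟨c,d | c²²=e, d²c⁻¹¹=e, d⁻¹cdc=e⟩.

An element z ∈ Z(G) iff z commutes with every generator.
For example c¹¹ is central: (c¹¹)·c = c¹² = c·(c¹¹); (c¹¹)·d = d⁻¹ = d·(c¹¹).
Whereas c ∉ Z(G) since c·d = cd ≠ c¹⁰d⁻¹ = d·c.
Checking each of the 44 elements this way gives Z(G) = {e, c¹¹}, of order 2.

Answer: {e, c¹¹}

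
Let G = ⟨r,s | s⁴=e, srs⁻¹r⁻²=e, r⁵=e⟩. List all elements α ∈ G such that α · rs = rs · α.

⟨rs⟩ ⊆ C_G(rs) since powers of rs commute with rs; so |C_G(rs)| ≥ |⟨rs⟩| = 4.
By orbit–stabilizer, |C_G(rs)| = |G| / |conj. class of rs| = 20 / 5 = 4.
The 4 elements commuting with rs are {e, rs, r²s³, r³s²}.

Answer: {e, rs, r²s³, r³s²}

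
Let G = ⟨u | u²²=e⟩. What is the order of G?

G is generated by a single element, so G is cyclic. The relator gives u²² = e and no smaller power is forced to be e, so the 22 powers {e, u, u², u³, u⁴, u⁵, u⁶, u⁷, u⁸, u⁹, u²¹, u²⁰, u¹², u¹³, u¹¹, u¹⁰, u¹⁴, u¹⁵, u¹⁶, u¹⁷, u¹⁸, u¹⁹} are distinct. Hence |G| = 22.

Answer: 22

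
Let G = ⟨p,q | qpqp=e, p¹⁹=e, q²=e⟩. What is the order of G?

Enumerate words in the generators, reducing via the relations: the distinct elements are
  {e, p, q, pq, p², p³, p⁴, p⁵, p⁶, p⁷, p⁸, p⁹, p²q, p³q, p¹², p¹³, p¹¹, p¹⁰, p¹⁴, p¹⁵, p¹⁶, p¹⁷, p¹⁸, p⁴q, p⁵q, p⁶q, p⁷q, p⁸q, p⁹q, p¹²q, p¹³q, p¹¹q, p¹⁰q, p¹⁴q, p¹⁵q, p¹⁶q, p¹⁷q, p¹⁸q}.
No further products give new elements, so |G| = 38.

Answer: 38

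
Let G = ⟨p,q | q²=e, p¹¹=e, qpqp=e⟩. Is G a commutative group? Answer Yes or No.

p·q = pq but q·p = p¹⁰q, so p·q ≠ q·p and G is not abelian.

Answer: No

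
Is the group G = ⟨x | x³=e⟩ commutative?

G has a single generator, so G is cyclic and hence abelian.

Answer: Yes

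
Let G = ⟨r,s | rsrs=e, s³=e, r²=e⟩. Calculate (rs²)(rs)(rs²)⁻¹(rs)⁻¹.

[(rs²), (rs)] = (rs²)·(rs)·(rs²)⁻¹·(rs)⁻¹.
  (rs²) · (rs) = s²
  (s²) · (rs²) = r
  r · (rs) = s

Answer: s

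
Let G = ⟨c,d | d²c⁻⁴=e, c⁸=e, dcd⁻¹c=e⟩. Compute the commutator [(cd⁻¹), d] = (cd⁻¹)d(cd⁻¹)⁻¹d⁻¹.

[(cd⁻¹), d] = (cd⁻¹)·d·(cd⁻¹)⁻¹·d⁻¹.
  (cd⁻¹) · d = c
  c · (cd) = c²d
  (c²d) · (d⁻¹) = c²

Answer: c²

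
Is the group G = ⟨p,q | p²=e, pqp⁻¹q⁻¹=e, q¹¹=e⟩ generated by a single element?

|G| = 22. The element pq has order 22 (its powers give 22 distinct elements), so ⟨pq⟩ = G and G is cyclic.

Answer: Yes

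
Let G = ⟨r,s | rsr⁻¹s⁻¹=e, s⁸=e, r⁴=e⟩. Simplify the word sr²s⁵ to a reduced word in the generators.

Multiply left to right, reducing at each step:
  s · r² = r²s
  (r²s) · s⁵ = r²s⁶

Answer: r²s⁶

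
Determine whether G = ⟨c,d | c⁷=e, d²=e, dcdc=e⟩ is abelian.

c·d = cd but d·c = c⁶d, so c·d ≠ d·c and G is not abelian.

Answer: No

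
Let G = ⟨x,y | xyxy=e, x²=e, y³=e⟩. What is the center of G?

An element z ∈ Z(G) iff z commutes with every generator.
For example e is central: e·x = x = x·e; e·y = y = y·e.
Whereas x ∉ Z(G) since x·y = xy ≠ xy² = y·x.
Checking each of the 6 elements this way gives Z(G) = {e}, of order 1.

Answer: {e}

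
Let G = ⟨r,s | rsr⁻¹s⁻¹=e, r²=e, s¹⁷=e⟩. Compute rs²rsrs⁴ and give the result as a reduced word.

Multiply left to right, reducing at each step:
  r · s² = rs²
  (rs²) · r = s²
  (s²) · s = s³
  (s³) · r = rs³
  (rs³) · s⁴ = rs⁷

Answer: rs⁷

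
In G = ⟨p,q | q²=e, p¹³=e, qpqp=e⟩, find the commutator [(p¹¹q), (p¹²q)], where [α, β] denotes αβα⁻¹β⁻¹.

[(p¹¹q), (p¹²q)] = (p¹¹q)·(p¹²q)·(p¹¹q)⁻¹·(p¹²q)⁻¹.
  (p¹¹q) · (p¹²q) = p¹²
  (p¹²) · (p¹¹q) = p¹⁰q
  (p¹⁰q) · (p¹²q) = p¹¹

Answer: p¹¹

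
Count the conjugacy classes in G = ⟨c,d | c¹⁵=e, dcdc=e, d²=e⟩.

The conjugacy classes (representative and size) are:
  [e] (size 1), [c¹⁴] (size 2), [c²] (size 2), [c³] (size 2), [c⁴] (size 2), [c¹⁰] (size 2), [c⁹] (size 2), [c⁷] (size 2), [c¹³d] (size 15).
Class equation: 1 + 2 + 2 + 2 + 2 + 2 + 2 + 2 + 15 = 30 = |G|. So G has 9 conjugacy classes.

Answer: 9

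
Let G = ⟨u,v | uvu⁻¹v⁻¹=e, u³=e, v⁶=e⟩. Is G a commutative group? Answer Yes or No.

Each pair of generators commutes: u·v = uv = v·u. Since the generators pairwise commute, every element of G commutes with every other, so G is abelian.

Answer: Yes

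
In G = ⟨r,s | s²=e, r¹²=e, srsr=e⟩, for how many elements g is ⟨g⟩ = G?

⟨g⟩ = G would require ord(g) = |G| = 24, but the maximum element order in G is 12 < 24. So G is not cyclic and no single element generates it: the count is 0.

Answer: 0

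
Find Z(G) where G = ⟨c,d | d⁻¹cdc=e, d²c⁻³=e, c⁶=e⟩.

An element z ∈ Z(G) iff z commutes with every generator.
For example c³ is central: (c³)·c = c⁴ = c·(c³); (c³)·d = d⁻¹ = d·(c³).
Whereas c ∉ Z(G) since c·d = cd ≠ c²d⁻¹ = d·c.
Checking each of the 12 elements this way gives Z(G) = {e, c³}, of order 2.

Answer: {e, c³}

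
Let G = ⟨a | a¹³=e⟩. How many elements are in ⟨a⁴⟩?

|⟨a⁴⟩| equals the order of a⁴. Compute successive powers until reaching e:
  (a⁴)¹ = a⁴, (a⁴)² = a⁸, (a⁴)³ = a¹², (a⁴)⁴ = a³, (a⁴)⁵ = a⁷, (a⁴)⁶ = a¹¹, (a⁴)⁷ = a², (a⁴)⁸ = a⁶, (a⁴)⁹ = a¹⁰, (a⁴)¹⁰ = a, (a⁴)¹¹ = a⁵, (a⁴)¹² = a⁹, (a⁴)¹³ = e.
The smallest positive k with (a⁴)ᵏ = e is 13, so |⟨a⁴⟩| = 13.

Answer: 13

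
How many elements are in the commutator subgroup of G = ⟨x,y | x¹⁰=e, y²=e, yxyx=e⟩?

G' = [G, G] is generated by all commutators. The generator-pair commutators are: [x, y] = x².
The subgroup they normally generate is {e, x², x⁴, x⁶, x⁸}, of order 5.
Check: |G/G'| = 20/5 = 4 is the order of the abelianisation.

Answer: 5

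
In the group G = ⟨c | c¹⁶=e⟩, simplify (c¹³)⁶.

Compute successive powers of (c¹³), reducing at each step:
  (c¹³)²: (c¹³) · c¹³ = c¹⁰
  (c¹³)³: (c¹⁰) · c¹³ = c⁷
  (c¹³)⁴: (c⁷) · c¹³ = c⁴
  (c¹³)⁵: (c⁴) · c¹³ = c
  (c¹³)⁶: c · c¹³ = c¹⁴

Answer: c¹⁴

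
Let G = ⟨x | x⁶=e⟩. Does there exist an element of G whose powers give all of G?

|G| = 6. The element x has order 6 (its powers give 6 distinct elements), so ⟨x⟩ = G and G is cyclic.

Answer: Yes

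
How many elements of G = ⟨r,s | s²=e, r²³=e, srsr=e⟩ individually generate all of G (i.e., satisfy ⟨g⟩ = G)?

⟨g⟩ = G would require ord(g) = |G| = 46, but the maximum element order in G is 23 < 46. So G is not cyclic and no single element generates it: the count is 0.

Answer: 0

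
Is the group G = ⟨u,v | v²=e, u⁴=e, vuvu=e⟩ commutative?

u·v = uv but v·u = u³v, so u·v ≠ v·u and G is not abelian.

Answer: No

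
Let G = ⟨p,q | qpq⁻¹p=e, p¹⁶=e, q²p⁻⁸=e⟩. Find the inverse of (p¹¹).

The order of (p¹¹) is 16 (smallest k with (p¹¹)ᵏ = e), so (p¹¹)⁻¹ = (p¹¹)¹⁵ = p⁵.
Check: (p¹¹) · (p⁵) → (p¹¹) · p⁵ = e, giving e as required.

Answer: p⁵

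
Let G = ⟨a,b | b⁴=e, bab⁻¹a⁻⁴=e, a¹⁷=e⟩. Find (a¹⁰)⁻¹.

The order of (a¹⁰) is 17 (smallest k with (a¹⁰)ᵏ = e), so (a¹⁰)⁻¹ = (a¹⁰)¹⁶ = a⁷.
Check: (a¹⁰) · (a⁷) → (a¹⁰) · a⁷ = e, giving e as required.

Answer: a⁷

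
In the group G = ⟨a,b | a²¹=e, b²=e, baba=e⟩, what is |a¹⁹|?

Compute successive powers until reaching e:
  (a¹⁹)¹ = a¹⁹, (a¹⁹)² = a¹⁷, (a¹⁹)³ = a¹⁵, (a¹⁹)⁴ = a¹³, (a¹⁹)⁵ = a¹¹, (a¹⁹)⁶ = a⁹, (a¹⁹)⁷ = a⁷, (a¹⁹)⁸ = a⁵, (a¹⁹)⁹ = a³, (a¹⁹)¹⁰ = a, (a¹⁹)¹¹ = a²⁰, (a¹⁹)¹² = a¹⁸, (a¹⁹)¹³ = a¹⁶, (a¹⁹)¹⁴ = a¹⁴, (a¹⁹)¹⁵ = a¹², (a¹⁹)¹⁶ = a¹⁰, (a¹⁹)¹⁷ = a⁸, (a¹⁹)¹⁸ = a⁶, (a¹⁹)¹⁹ = a⁴, (a¹⁹)²⁰ = a², (a¹⁹)²¹ = e.
The smallest positive k with (a¹⁹)ᵏ = e is 21.

Answer: 21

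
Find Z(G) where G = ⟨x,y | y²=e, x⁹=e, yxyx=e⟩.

An element z ∈ Z(G) iff z commutes with every generator.
For example e is central: e·x = x = x·e; e·y = y = y·e.
Whereas x ∉ Z(G) since x·y = xy ≠ x⁸y = y·x.
Checking each of the 18 elements this way gives Z(G) = {e}, of order 1.

Answer: {e}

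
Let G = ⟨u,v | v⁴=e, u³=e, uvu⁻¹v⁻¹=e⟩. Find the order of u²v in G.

Compute successive powers until reaching e:
  (u²v)¹ = u²v, (u²v)² = uv², (u²v)³ = v³, (u²v)⁴ = u², (u²v)⁵ = uv, (u²v)⁶ = v², (u²v)⁷ = u²v³, (u²v)⁸ = u, (u²v)⁹ = v, (u²v)¹⁰ = u²v², (u²v)¹¹ = uv³, (u²v)¹² = e.
The smallest positive k with (u²v)ᵏ = e is 12.

Answer: 12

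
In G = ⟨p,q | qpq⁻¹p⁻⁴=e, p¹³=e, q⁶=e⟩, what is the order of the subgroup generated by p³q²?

|⟨p³q²⟩| equals the order of p³q². Compute successive powers until reaching e:
  (p³q²)¹ = p³q², (p³q²)² = p¹²q⁴, (p³q²)³ = e.
The smallest positive k with (p³q²)ᵏ = e is 3, so |⟨p³q²⟩| = 3.

Answer: 3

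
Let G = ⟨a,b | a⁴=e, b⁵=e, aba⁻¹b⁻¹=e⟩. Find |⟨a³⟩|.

|⟨a³⟩| equals the order of a³. Compute successive powers until reaching e:
  (a³)¹ = a³, (a³)² = a², (a³)³ = a, (a³)⁴ = e.
The smallest positive k with (a³)ᵏ = e is 4, so |⟨a³⟩| = 4.

Answer: 4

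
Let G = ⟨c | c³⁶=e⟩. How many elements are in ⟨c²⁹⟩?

|⟨c²⁹⟩| equals the order of c²⁹. Compute successive powers until reaching e:
  (c²⁹)¹ = c²⁹, (c²⁹)² = c²², (c²⁹)³ = c¹⁵, (c²⁹)⁴ = c⁸, (c²⁹)⁵ = c, (c²⁹)⁶ = c³⁰, (c²⁹)⁷ = c²³, (c²⁹)⁸ = c¹⁶, (c²⁹)⁹ = c⁹, (c²⁹)¹⁰ = c², (c²⁹)¹¹ = c³¹, (c²⁹)¹² = c²⁴, (c²⁹)¹³ = c¹⁷, (c²⁹)¹⁴ = c¹⁰, (c²⁹)¹⁵ = c³, (c²⁹)¹⁶ = c³², (c²⁹)¹⁷ = c²⁵, (c²⁹)¹⁸ = c¹⁸, (c²⁹)¹⁹ = c¹¹, (c²⁹)²⁰ = c⁴, (c²⁹)²¹ = c³³, (c²⁹)²² = c²⁶, (c²⁹)²³ = c¹⁹, (c²⁹)²⁴ = c¹², (c²⁹)²⁵ = c⁵, (c²⁹)²⁶ = c³⁴, (c²⁹)²⁷ = c²⁷, (c²⁹)²⁸ = c²⁰, (c²⁹)²⁹ = c¹³, (c²⁹)³⁰ = c⁶, (c²⁹)³¹ = c³⁵, (c²⁹)³² = c²⁸, (c²⁹)³³ = c²¹, (c²⁹)³⁴ = c¹⁴, (c²⁹)³⁵ = c⁷, (c²⁹)³⁶ = e.
The smallest positive k with (c²⁹)ᵏ = e is 36, so |⟨c²⁹⟩| = 36.

Answer: 36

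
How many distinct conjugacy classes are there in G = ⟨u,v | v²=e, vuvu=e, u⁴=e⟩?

The conjugacy classes (representative and size) are:
  [e] (size 1), [u] (size 2), [u²] (size 1), [u²v] (size 2), [u³v] (size 2).
Class equation: 1 + 2 + 1 + 2 + 2 = 8 = |G|. So G has 5 conjugacy classes.

Answer: 5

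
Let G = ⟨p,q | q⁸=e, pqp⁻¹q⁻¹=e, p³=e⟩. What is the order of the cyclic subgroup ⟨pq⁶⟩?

|⟨pq⁶⟩| equals the order of pq⁶. Compute successive powers until reaching e:
  (pq⁶)¹ = pq⁶, (pq⁶)² = p²q⁴, (pq⁶)³ = q², (pq⁶)⁴ = p, (pq⁶)⁵ = p²q⁶, (pq⁶)⁶ = q⁴, (pq⁶)⁷ = pq², (pq⁶)⁸ = p², (pq⁶)⁹ = q⁶, (pq⁶)¹⁰ = pq⁴, (pq⁶)¹¹ = p²q², (pq⁶)¹² = e.
The smallest positive k with (pq⁶)ᵏ = e is 12, so |⟨pq⁶⟩| = 12.

Answer: 12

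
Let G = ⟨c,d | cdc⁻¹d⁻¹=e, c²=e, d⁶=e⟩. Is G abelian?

Each pair of generators commutes: c·d = cd = d·c. Since the generators pairwise commute, every element of G commutes with every other, so G is abelian.

Answer: Yes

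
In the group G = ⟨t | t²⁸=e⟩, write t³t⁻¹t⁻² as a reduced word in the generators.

Multiply left to right, reducing at each step:
  (t³) · t⁻¹ = t²
  (t²) · t⁻² = e

Answer: e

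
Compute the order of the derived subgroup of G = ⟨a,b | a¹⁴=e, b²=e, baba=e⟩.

G' = [G, G] is generated by all commutators. The generator-pair commutators are: [a, b] = a².
The subgroup they normally generate is {e, a², a⁴, a⁶, a⁸, a¹⁰, a¹²}, of order 7.
Check: |G/G'| = 28/7 = 4 is the order of the abelianisation.

Answer: 7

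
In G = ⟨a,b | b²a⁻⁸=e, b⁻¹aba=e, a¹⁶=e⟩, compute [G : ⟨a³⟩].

First find ord(a³) by computing successive powers:
  (a³)¹ = a³, (a³)² = a⁶, (a³)³ = a⁹, (a³)⁴ = a¹², (a³)⁵ = a¹⁵, (a³)⁶ = a², (a³)⁷ = a⁵, (a³)⁸ = a⁸, (a³)⁹ = a¹¹, (a³)¹⁰ = a¹⁴, (a³)¹¹ = a, (a³)¹² = a⁴, (a³)¹³ = a⁷, (a³)¹⁴ = a¹⁰, (a³)¹⁵ = a¹³, (a³)¹⁶ = e.
So |⟨a³⟩| = ord(a³) = 16. With |G| = 32, by Lagrange [G : ⟨a³⟩] = 32/16 = 2.

Answer: 2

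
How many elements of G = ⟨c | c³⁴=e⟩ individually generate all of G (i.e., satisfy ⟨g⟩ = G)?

G is cyclic of order 34. An element generates G iff its order is 34, and a cyclic group of order 34 has exactly φ(34) = 16 such elements.

Answer: 16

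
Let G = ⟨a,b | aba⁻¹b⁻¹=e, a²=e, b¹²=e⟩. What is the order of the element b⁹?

Compute successive powers until reaching e:
  (b⁹)¹ = b⁹, (b⁹)² = b⁶, (b⁹)³ = b³, (b⁹)⁴ = e.
The smallest positive k with (b⁹)ᵏ = e is 4.

Answer: 4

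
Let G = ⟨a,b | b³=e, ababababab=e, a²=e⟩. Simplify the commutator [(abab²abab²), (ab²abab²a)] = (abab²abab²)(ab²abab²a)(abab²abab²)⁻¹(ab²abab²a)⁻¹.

[(abab²abab²), (ab²abab²a)] = (abab²abab²)·(ab²abab²a)·(abab²abab²)⁻¹·(ab²abab²a)⁻¹.
  (abab²abab²) · (ab²abab²a) = babab²
  (babab²) · (bab²abab²a) = b²ab²a
  (b²ab²a) · (abab²aba) = baba

Answer: baba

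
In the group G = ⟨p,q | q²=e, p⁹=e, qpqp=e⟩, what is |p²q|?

Compute successive powers until reaching e:
  (p²q)¹ = p²q, (p²q)² = e.
The smallest positive k with (p²q)ᵏ = e is 2.

Answer: 2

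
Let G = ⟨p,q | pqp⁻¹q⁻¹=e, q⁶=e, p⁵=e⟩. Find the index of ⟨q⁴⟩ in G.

First find ord(q⁴) by computing successive powers:
  (q⁴)¹ = q⁴, (q⁴)² = q², (q⁴)³ = e.
So |⟨q⁴⟩| = ord(q⁴) = 3. With |G| = 30, by Lagrange [G : ⟨q⁴⟩] = 30/3 = 10.

Answer: 10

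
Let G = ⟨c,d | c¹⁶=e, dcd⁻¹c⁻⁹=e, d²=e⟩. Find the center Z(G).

An element z ∈ Z(G) iff z commutes with every generator.
For example c² is central: (c²)·c = c³ = c·(c²); (c²)·d = c²d = d·(c²).
Whereas c ∉ Z(G) since c·d = cd ≠ c⁹d = d·c.
Checking each of the 32 elements this way gives Z(G) = {e, c², c⁴, c⁶, c⁸, c¹⁰, c¹², c¹⁴}, of order 8.

Answer: {e, c², c⁴, c⁶, c⁸, c¹⁰, c¹², c¹⁴}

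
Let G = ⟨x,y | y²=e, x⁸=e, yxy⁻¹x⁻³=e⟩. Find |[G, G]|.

G' = [G, G] is generated by all commutators. The generator-pair commutators are: [x, y] = x⁶.
The subgroup they normally generate is {e, x², x⁴, x⁶}, of order 4.
Check: |G/G'| = 16/4 = 4 is the order of the abelianisation.

Answer: 4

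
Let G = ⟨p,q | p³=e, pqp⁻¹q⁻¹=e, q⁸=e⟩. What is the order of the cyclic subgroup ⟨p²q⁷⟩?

|⟨p²q⁷⟩| equals the order of p²q⁷. Compute successive powers until reaching e:
  (p²q⁷)¹ = p²q⁷, (p²q⁷)² = pq⁶, (p²q⁷)³ = q⁵, (p²q⁷)⁴ = p²q⁴, (p²q⁷)⁵ = pq³, (p²q⁷)⁶ = q², (p²q⁷)⁷ = p²q, (p²q⁷)⁸ = p, (p²q⁷)⁹ = q⁷, (p²q⁷)¹⁰ = p²q⁶, (p²q⁷)¹¹ = pq⁵, (p²q⁷)¹² = q⁴, (p²q⁷)¹³ = p²q³, (p²q⁷)¹⁴ = pq², (p²q⁷)¹⁵ = q, (p²q⁷)¹⁶ = p², (p²q⁷)¹⁷ = pq⁷, (p²q⁷)¹⁸ = q⁶, (p²q⁷)¹⁹ = p²q⁵, (p²q⁷)²⁰ = pq⁴, (p²q⁷)²¹ = q³, (p²q⁷)²² = p²q², (p²q⁷)²³ = pq, (p²q⁷)²⁴ = e.
The smallest positive k with (p²q⁷)ᵏ = e is 24, so |⟨p²q⁷⟩| = 24.

Answer: 24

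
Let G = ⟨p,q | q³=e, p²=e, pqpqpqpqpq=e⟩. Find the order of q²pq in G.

Compute successive powers until reaching e:
  (q²pq)¹ = q²pq, (q²pq)² = e.
The smallest positive k with (q²pq)ᵏ = e is 2.

Answer: 2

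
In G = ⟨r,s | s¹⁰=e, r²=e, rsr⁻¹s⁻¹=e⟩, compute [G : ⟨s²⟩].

First find ord(s²) by computing successive powers:
  (s²)¹ = s², (s²)² = s⁴, (s²)³ = s⁶, (s²)⁴ = s⁸, (s²)⁵ = e.
So |⟨s²⟩| = ord(s²) = 5. With |G| = 20, by Lagrange [G : ⟨s²⟩] = 20/5 = 4.

Answer: 4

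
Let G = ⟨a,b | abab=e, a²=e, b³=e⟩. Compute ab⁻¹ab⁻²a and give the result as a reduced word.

Multiply left to right, reducing at each step:
  a · b⁻¹ = ab²
  (ab²) · a = b
  b · b⁻² = b²
  (b²) · a = ab

Answer: ab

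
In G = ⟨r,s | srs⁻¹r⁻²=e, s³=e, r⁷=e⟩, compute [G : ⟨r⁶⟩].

First find ord(r⁶) by computing successive powers:
  (r⁶)¹ = r⁶, (r⁶)² = r⁵, (r⁶)³ = r⁴, (r⁶)⁴ = r³, (r⁶)⁵ = r², (r⁶)⁶ = r, (r⁶)⁷ = e.
So |⟨r⁶⟩| = ord(r⁶) = 7. With |G| = 21, by Lagrange [G : ⟨r⁶⟩] = 21/7 = 3.

Answer: 3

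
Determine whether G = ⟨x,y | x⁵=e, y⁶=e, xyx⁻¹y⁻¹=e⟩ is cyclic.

|G| = 30. The element xy has order 30 (its powers give 30 distinct elements), so ⟨xy⟩ = G and G is cyclic.

Answer: Yes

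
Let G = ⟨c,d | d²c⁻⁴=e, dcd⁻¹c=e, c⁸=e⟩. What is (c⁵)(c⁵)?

Compute (c⁵) · (c⁵) by multiplying left to right and reducing via the relations at each step:
  (c⁵) · c⁵ = c²

Answer: c²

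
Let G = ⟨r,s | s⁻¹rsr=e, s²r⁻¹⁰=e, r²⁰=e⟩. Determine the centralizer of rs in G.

⟨rs⟩ ⊆ C_G(rs) since powers of rs commute with rs; so |C_G(rs)| ≥ |⟨rs⟩| = 4.
By orbit–stabilizer, |C_G(rs)| = |G| / |conj. class of rs| = 40 / 10 = 4.
The 4 elements commuting with rs are {e, r¹⁰, rs, rs⁻¹}.

Answer: {e, r¹⁰, rs, rs⁻¹}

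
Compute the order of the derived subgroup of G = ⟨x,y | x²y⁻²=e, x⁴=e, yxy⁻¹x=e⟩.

G' = [G, G] is generated by all commutators. The generator-pair commutators are: [x, y] = x².
The subgroup they normally generate is {e, x²}, of order 2.
Check: |G/G'| = 8/2 = 4 is the order of the abelianisation.

Answer: 2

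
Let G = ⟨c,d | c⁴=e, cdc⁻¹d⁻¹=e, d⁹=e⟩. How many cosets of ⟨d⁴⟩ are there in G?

First find ord(d⁴) by computing successive powers:
  (d⁴)¹ = d⁴, (d⁴)² = d⁸, (d⁴)³ = d³, (d⁴)⁴ = d⁷, (d⁴)⁵ = d², (d⁴)⁶ = d⁶, (d⁴)⁷ = d, (d⁴)⁸ = d⁵, (d⁴)⁹ = e.
So |⟨d⁴⟩| = ord(d⁴) = 9. With |G| = 36, by Lagrange [G : ⟨d⁴⟩] = 36/9 = 4.

Answer: 4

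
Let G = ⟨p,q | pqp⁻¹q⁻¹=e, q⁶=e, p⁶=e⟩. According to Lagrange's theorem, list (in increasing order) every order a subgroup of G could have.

|G| = 36 = 2² · 3². By Lagrange's theorem the order of any subgroup divides 36; the divisors of 36 are 1, 2, 3, 4, 6, 9, 12, 18, 36.

Answer: 1, 2, 3, 4, 6, 9, 12, 18, 36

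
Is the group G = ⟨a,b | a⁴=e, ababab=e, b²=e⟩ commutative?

a·b = ab but b·a = ba, so a·b ≠ b·a and G is not abelian.

Answer: No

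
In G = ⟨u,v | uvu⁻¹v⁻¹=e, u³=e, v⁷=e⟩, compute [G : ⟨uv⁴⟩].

First find ord(uv⁴) by computing successive powers:
  (uv⁴)¹ = uv⁴, (uv⁴)² = u²v, (uv⁴)³ = v⁵, (uv⁴)⁴ = uv², (uv⁴)⁵ = u²v⁶, (uv⁴)⁶ = v³, (uv⁴)⁷ = u, (uv⁴)⁸ = u²v⁴, (uv⁴)⁹ = v, (uv⁴)¹⁰ = uv⁵, (uv⁴)¹¹ = u²v², (uv⁴)¹² = v⁶, (uv⁴)¹³ = uv³, (uv⁴)¹⁴ = u², (uv⁴)¹⁵ = v⁴, (uv⁴)¹⁶ = uv, (uv⁴)¹⁷ = u²v⁵, (uv⁴)¹⁸ = v², (uv⁴)¹⁹ = uv⁶, (uv⁴)²⁰ = u²v³, (uv⁴)²¹ = e.
So |⟨uv⁴⟩| = ord(uv⁴) = 21. With |G| = 21, by Lagrange [G : ⟨uv⁴⟩] = 21/21 = 1.

Answer: 1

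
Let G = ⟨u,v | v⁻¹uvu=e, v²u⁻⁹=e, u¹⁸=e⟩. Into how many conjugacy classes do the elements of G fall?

The conjugacy classes (representative and size) are:
  [e] (size 1), [u¹⁷] (size 2), [u¹⁶] (size 2), [u³] (size 2), [u¹⁴] (size 2), [u¹³] (size 2), [u¹²] (size 2), [u¹¹] (size 2), [u¹⁰] (size 2), [u⁹] (size 1), [u⁸v] (size 9), [uv] (size 9).
Class equation: 1 + 2 + 2 + 2 + 2 + 2 + 2 + 2 + 2 + 1 + 9 + 9 = 36 = |G|. So G has 12 conjugacy classes.

Answer: 12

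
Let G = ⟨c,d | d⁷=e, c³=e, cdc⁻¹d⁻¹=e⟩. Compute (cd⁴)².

Compute successive powers of (cd⁴), reducing at each step:
  (cd⁴)²: (cd⁴) · c = c²d⁴;   (c²d⁴) · d⁴ = c²d

Answer: c²d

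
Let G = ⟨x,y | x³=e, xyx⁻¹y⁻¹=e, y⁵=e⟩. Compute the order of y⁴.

Compute successive powers until reaching e:
  (y⁴)¹ = y⁴, (y⁴)² = y³, (y⁴)³ = y², (y⁴)⁴ = y, (y⁴)⁵ = e.
The smallest positive k with (y⁴)ᵏ = e is 5.

Answer: 5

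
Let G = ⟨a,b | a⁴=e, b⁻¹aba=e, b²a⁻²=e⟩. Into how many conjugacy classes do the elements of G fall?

The conjugacy classes (representative and size) are:
  [e] (size 1), [a³] (size 2), [a²] (size 1), [b⁻¹] (size 2), [ab⁻¹] (size 2).
Class equation: 1 + 2 + 1 + 2 + 2 = 8 = |G|. So G has 5 conjugacy classes.

Answer: 5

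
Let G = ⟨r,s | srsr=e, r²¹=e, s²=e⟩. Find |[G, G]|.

G' = [G, G] is generated by all commutators. The generator-pair commutators are: [r, s] = r².
The subgroup they normally generate is {e, r, r², r³, r⁴, r⁵, r⁶, r⁷, r⁸, r⁹, r¹⁰, r¹¹, r¹², r¹³, r¹⁴, r¹⁵, r¹⁶, r¹⁷, r¹⁸, r¹⁹, r²⁰}, of order 21.
Check: |G/G'| = 42/21 = 2 is the order of the abelianisation.

Answer: 21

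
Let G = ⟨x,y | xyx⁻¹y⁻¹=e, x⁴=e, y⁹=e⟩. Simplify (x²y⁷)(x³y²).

Compute (x²y⁷) · (x³y²) by multiplying left to right and reducing via the relations at each step:
  (x²y⁷) · x³ = xy⁷
  (xy⁷) · y² = x

Answer: x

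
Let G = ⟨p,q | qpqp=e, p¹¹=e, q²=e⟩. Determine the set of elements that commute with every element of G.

An element z ∈ Z(G) iff z commutes with every generator.
For example e is central: e·p = p = p·e; e·q = q = q·e.
Whereas p ∉ Z(G) since p·q = pq ≠ p¹⁰q = q·p.
Checking each of the 22 elements this way gives Z(G) = {e}, of order 1.

Answer: {e}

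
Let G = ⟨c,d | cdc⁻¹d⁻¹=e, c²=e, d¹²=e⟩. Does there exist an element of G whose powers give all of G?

|G| = 24, but the maximum element order in G is 12 < 24. No single element generates all of G, so G is not cyclic.

Answer: No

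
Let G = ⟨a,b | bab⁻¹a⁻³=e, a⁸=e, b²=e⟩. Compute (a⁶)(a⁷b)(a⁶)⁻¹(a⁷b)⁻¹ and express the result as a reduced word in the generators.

[(a⁶), (a⁷b)] = (a⁶)·(a⁷b)·(a⁶)⁻¹·(a⁷b)⁻¹.
  (a⁶) · (a⁷b) = a⁵b
  (a⁵b) · (a²) = a³b
  (a³b) · (a³b) = a⁴

Answer: a⁴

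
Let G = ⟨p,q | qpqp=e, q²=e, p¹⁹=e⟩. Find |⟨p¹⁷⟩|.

|⟨p¹⁷⟩| equals the order of p¹⁷. Compute successive powers until reaching e:
  (p¹⁷)¹ = p¹⁷, (p¹⁷)² = p¹⁵, (p¹⁷)³ = p¹³, (p¹⁷)⁴ = p¹¹, (p¹⁷)⁵ = p⁹, (p¹⁷)⁶ = p⁷, (p¹⁷)⁷ = p⁵, (p¹⁷)⁸ = p³, (p¹⁷)⁹ = p, (p¹⁷)¹⁰ = p¹⁸, (p¹⁷)¹¹ = p¹⁶, (p¹⁷)¹² = p¹⁴, (p¹⁷)¹³ = p¹², (p¹⁷)¹⁴ = p¹⁰, (p¹⁷)¹⁵ = p⁸, (p¹⁷)¹⁶ = p⁶, (p¹⁷)¹⁷ = p⁴, (p¹⁷)¹⁸ = p², (p¹⁷)¹⁹ = e.
The smallest positive k with (p¹⁷)ᵏ = e is 19, so |⟨p¹⁷⟩| = 19.

Answer: 19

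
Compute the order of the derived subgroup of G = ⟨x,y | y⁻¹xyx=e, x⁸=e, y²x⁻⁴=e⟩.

G' = [G, G] is generated by all commutators. The generator-pair commutators are: [x, y] = x².
The subgroup they normally generate is {e, x², x⁴, x⁶}, of order 4.
Check: |G/G'| = 16/4 = 4 is the order of the abelianisation.

Answer: 4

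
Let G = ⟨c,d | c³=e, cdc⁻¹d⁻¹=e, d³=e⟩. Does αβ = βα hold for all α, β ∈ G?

Each pair of generators commutes: c·d = cd = d·c. Since the generators pairwise commute, every element of G commutes with every other, so G is abelian.

Answer: Yes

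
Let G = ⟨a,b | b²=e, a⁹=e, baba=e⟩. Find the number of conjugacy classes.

The conjugacy classes (representative and size) are:
  [e] (size 1), [a⁸] (size 2), [a⁷] (size 2), [a⁶] (size 2), [a⁵] (size 2), [a⁴b] (size 9).
Class equation: 1 + 2 + 2 + 2 + 2 + 9 = 18 = |G|. So G has 6 conjugacy classes.

Answer: 6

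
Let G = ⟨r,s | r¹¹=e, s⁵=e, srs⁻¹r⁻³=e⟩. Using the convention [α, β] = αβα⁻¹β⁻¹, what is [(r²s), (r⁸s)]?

[(r²s), (r⁸s)] = (r²s)·(r⁸s)·(r²s)⁻¹·(r⁸s)⁻¹.
  (r²s) · (r⁸s) = r⁴s²
  (r⁴s²) · (r³s⁴) = r⁹s
  (r⁹s) · (rs⁴) = r

Answer: r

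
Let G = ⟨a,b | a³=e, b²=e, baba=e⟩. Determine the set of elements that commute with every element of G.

An element z ∈ Z(G) iff z commutes with every generator.
For example e is central: e·a = a = a·e; e·b = b = b·e.
Whereas a ∉ Z(G) since a·b = ab ≠ a²b = b·a.
Checking each of the 6 elements this way gives Z(G) = {e}, of order 1.

Answer: {e}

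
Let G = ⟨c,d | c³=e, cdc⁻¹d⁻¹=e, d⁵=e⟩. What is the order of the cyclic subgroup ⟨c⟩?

|⟨c⟩| equals the order of c. Compute successive powers until reaching e:
  c¹ = c, c² = c², c³ = e.
The smallest positive k with cᵏ = e is 3, so |⟨c⟩| = 3.

Answer: 3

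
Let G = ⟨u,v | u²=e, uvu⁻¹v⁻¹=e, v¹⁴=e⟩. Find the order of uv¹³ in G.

Compute successive powers until reaching e:
  (uv¹³)¹ = uv¹³, (uv¹³)² = v¹², (uv¹³)³ = uv¹¹, (uv¹³)⁴ = v¹⁰, (uv¹³)⁵ = uv⁹, (uv¹³)⁶ = v⁸, (uv¹³)⁷ = uv⁷, (uv¹³)⁸ = v⁶, (uv¹³)⁹ = uv⁵, (uv¹³)¹⁰ = v⁴, (uv¹³)¹¹ = uv³, (uv¹³)¹² = v², (uv¹³)¹³ = uv, (uv¹³)¹⁴ = e.
The smallest positive k with (uv¹³)ᵏ = e is 14.

Answer: 14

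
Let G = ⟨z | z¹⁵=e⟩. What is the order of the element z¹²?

Compute successive powers until reaching e:
  (z¹²)¹ = z¹², (z¹²)² = z⁹, (z¹²)³ = z⁶, (z¹²)⁴ = z³, (z¹²)⁵ = e.
The smallest positive k with (z¹²)ᵏ = e is 5.

Answer: 5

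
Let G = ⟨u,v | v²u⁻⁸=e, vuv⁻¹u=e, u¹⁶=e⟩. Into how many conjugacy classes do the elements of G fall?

The conjugacy classes (representative and size) are:
  [e] (size 1), [u] (size 2), [u¹⁴] (size 2), [u¹³] (size 2), [u¹²] (size 2), [u⁵] (size 2), [u¹⁰] (size 2), [u⁷] (size 2), [u⁸] (size 1), [v⁻¹] (size 8), [u⁷v⁻¹] (size 8).
Class equation: 1 + 2 + 2 + 2 + 2 + 2 + 2 + 2 + 1 + 8 + 8 = 32 = |G|. So G has 11 conjugacy classes.

Answer: 11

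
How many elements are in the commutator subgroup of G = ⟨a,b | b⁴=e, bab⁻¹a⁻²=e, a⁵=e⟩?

G' = [G, G] is generated by all commutators. The generator-pair commutators are: [a, b] = a⁴.
The subgroup they normally generate is {e, a, a², a³, a⁴}, of order 5.
Check: |G/G'| = 20/5 = 4 is the order of the abelianisation.

Answer: 5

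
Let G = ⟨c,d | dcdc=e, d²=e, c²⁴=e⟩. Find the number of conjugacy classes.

The conjugacy classes (representative and size) are:
  [e] (size 1), [c²³] (size 2), [c²] (size 2), [c³] (size 2), [c²⁰] (size 2), [c¹⁹] (size 2), [c⁶] (size 2), [c⁷] (size 2), [c⁸] (size 2), [c⁹] (size 2), [c¹⁴] (size 2), [c¹¹] (size 2), [c¹²] (size 1), [c⁴d] (size 12), [c⁵d] (size 12).
Class equation: 1 + 2 + 2 + 2 + 2 + 2 + 2 + 2 + 2 + 2 + 2 + 2 + 1 + 12 + 12 = 48 = |G|. So G has 15 conjugacy classes.

Answer: 15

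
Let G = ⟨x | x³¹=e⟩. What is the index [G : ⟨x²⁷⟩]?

First find ord(x²⁷) by computing successive powers:
  (x²⁷)¹ = x²⁷, (x²⁷)² = x²³, (x²⁷)³ = x¹⁹, (x²⁷)⁴ = x¹⁵, (x²⁷)⁵ = x¹¹, (x²⁷)⁶ = x⁷, (x²⁷)⁷ = x³, (x²⁷)⁸ = x³⁰, (x²⁷)⁹ = x²⁶, (x²⁷)¹⁰ = x²², (x²⁷)¹¹ = x¹⁸, (x²⁷)¹² = x¹⁴, (x²⁷)¹³ = x¹⁰, (x²⁷)¹⁴ = x⁶, (x²⁷)¹⁵ = x², (x²⁷)¹⁶ = x²⁹, (x²⁷)¹⁷ = x²⁵, (x²⁷)¹⁸ = x²¹, (x²⁷)¹⁹ = x¹⁷, (x²⁷)²⁰ = x¹³, (x²⁷)²¹ = x⁹, (x²⁷)²² = x⁵, (x²⁷)²³ = x, (x²⁷)²⁴ = x²⁸, (x²⁷)²⁵ = x²⁴, (x²⁷)²⁶ = x²⁰, (x²⁷)²⁷ = x¹⁶, (x²⁷)²⁸ = x¹², (x²⁷)²⁹ = x⁸, (x²⁷)³⁰ = x⁴, (x²⁷)³¹ = e.
So |⟨x²⁷⟩| = ord(x²⁷) = 31. With |G| = 31, by Lagrange [G : ⟨x²⁷⟩] = 31/31 = 1.

Answer: 1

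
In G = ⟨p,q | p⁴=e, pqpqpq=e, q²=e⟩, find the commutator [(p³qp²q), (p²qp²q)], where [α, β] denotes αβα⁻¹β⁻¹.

[(p³qp²q), (p²qp²q)] = (p³qp²q)·(p²qp²q)·(p³qp²q)⁻¹·(p²qp²q)⁻¹.
  (p³qp²q) · (p²qp²q) = p
  p · (p³qp²q) = qp²q
  (qp²q) · (p²qp²q) = p²

Answer: p²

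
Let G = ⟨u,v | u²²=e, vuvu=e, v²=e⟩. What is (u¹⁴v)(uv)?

Compute (u¹⁴v) · (uv) by multiplying left to right and reducing via the relations at each step:
  (u¹⁴v) · u = u¹³v
  (u¹³v) · v = u¹³

Answer: u¹³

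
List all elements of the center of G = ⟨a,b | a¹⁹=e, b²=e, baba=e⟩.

An element z ∈ Z(G) iff z commutes with every generator.
For example e is central: e·a = a = a·e; e·b = b = b·e.
Whereas a ∉ Z(G) since a·b = ab ≠ a¹⁸b = b·a.
Checking each of the 38 elements this way gives Z(G) = {e}, of order 1.

Answer: {e}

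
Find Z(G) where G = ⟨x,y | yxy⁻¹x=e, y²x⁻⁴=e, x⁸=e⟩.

An element z ∈ Z(G) iff z commutes with every generator.
For example x⁴ is central: (x⁴)·x = x⁵ = x·(x⁴); (x⁴)·y = y⁻¹ = y·(x⁴).
Whereas x ∉ Z(G) since x·y = xy ≠ x³y⁻¹ = y·x.
Checking each of the 16 elements this way gives Z(G) = {e, x⁴}, of order 2.

Answer: {e, x⁴}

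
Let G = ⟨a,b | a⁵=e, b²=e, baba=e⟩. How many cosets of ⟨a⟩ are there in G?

First find ord(a) by computing successive powers:
  a¹ = a, a² = a², a³ = a³, a⁴ = a⁴, a⁵ = e.
So |⟨a⟩| = ord(a) = 5. With |G| = 10, by Lagrange [G : ⟨a⟩] = 10/5 = 2.

Answer: 2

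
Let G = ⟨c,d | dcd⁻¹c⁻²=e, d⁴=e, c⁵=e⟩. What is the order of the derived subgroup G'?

G' = [G, G] is generated by all commutators. The generator-pair commutators are: [c, d] = c⁴.
The subgroup they normally generate is {e, c, c², c³, c⁴}, of order 5.
Check: |G/G'| = 20/5 = 4 is the order of the abelianisation.

Answer: 5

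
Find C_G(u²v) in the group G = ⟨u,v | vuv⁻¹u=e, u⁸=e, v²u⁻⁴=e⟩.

⟨u²v⟩ ⊆ C_G(u²v) since powers of u²v commute with u²v; so |C_G(u²v)| ≥ |⟨u²v⟩| = 4.
By orbit–stabilizer, |C_G(u²v)| = |G| / |conj. class of u²v| = 16 / 4 = 4.
The 4 elements commuting with u²v are {e, u⁴, u²v, u²v⁻¹}.

Answer: {e, u⁴, u²v, u²v⁻¹}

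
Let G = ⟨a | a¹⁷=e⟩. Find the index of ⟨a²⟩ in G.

First find ord(a²) by computing successive powers:
  (a²)¹ = a², (a²)² = a⁴, (a²)³ = a⁶, (a²)⁴ = a⁸, (a²)⁵ = a¹⁰, (a²)⁶ = a¹², (a²)⁷ = a¹⁴, (a²)⁸ = a¹⁶, (a²)⁹ = a, (a²)¹⁰ = a³, (a²)¹¹ = a⁵, (a²)¹² = a⁷, (a²)¹³ = a⁹, (a²)¹⁴ = a¹¹, (a²)¹⁵ = a¹³, (a²)¹⁶ = a¹⁵, (a²)¹⁷ = e.
So |⟨a²⟩| = ord(a²) = 17. With |G| = 17, by Lagrange [G : ⟨a²⟩] = 17/17 = 1.

Answer: 1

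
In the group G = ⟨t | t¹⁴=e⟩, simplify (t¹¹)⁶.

Compute successive powers of (t¹¹), reducing at each step:
  (t¹¹)²: (t¹¹) · t¹¹ = t⁸
  (t¹¹)³: (t⁸) · t¹¹ = t⁵
  (t¹¹)⁴: (t⁵) · t¹¹ = t²
  (t¹¹)⁵: (t²) · t¹¹ = t¹³
  (t¹¹)⁶: (t¹³) · t¹¹ = t¹⁰

Answer: t¹⁰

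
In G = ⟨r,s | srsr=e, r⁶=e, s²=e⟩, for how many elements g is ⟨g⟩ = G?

⟨g⟩ = G would require ord(g) = |G| = 12, but the maximum element order in G is 6 < 12. So G is not cyclic and no single element generates it: the count is 0.

Answer: 0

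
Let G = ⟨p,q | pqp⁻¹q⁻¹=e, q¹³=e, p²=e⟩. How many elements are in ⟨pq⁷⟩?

|⟨pq⁷⟩| equals the order of pq⁷. Compute successive powers until reaching e:
  (pq⁷)¹ = pq⁷, (pq⁷)² = q, (pq⁷)³ = pq⁸, (pq⁷)⁴ = q², (pq⁷)⁵ = pq⁹, (pq⁷)⁶ = q³, (pq⁷)⁷ = pq¹⁰, (pq⁷)⁸ = q⁴, (pq⁷)⁹ = pq¹¹, (pq⁷)¹⁰ = q⁵, (pq⁷)¹¹ = pq¹², (pq⁷)¹² = q⁶, (pq⁷)¹³ = p, (pq⁷)¹⁴ = q⁷, (pq⁷)¹⁵ = pq, (pq⁷)¹⁶ = q⁸, (pq⁷)¹⁷ = pq², (pq⁷)¹⁸ = q⁹, (pq⁷)¹⁹ = pq³, (pq⁷)²⁰ = q¹⁰, (pq⁷)²¹ = pq⁴, (pq⁷)²² = q¹¹, (pq⁷)²³ = pq⁵, (pq⁷)²⁴ = q¹², (pq⁷)²⁵ = pq⁶, (pq⁷)²⁶ = e.
The smallest positive k with (pq⁷)ᵏ = e is 26, so |⟨pq⁷⟩| = 26.

Answer: 26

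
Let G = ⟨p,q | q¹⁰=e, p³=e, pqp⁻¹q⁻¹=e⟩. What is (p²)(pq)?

Compute (p²) · (pq) by multiplying left to right and reducing via the relations at each step:
  (p²) · p = e
  e · q = q

Answer: q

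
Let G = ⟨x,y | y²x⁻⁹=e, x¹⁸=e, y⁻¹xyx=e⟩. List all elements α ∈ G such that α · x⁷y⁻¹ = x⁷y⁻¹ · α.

⟨x⁷y⁻¹⟩ ⊆ C_G(x⁷y⁻¹) since powers of x⁷y⁻¹ commute with x⁷y⁻¹; so |C_G(x⁷y⁻¹)| ≥ |⟨x⁷y⁻¹⟩| = 4.
By orbit–stabilizer, |C_G(x⁷y⁻¹)| = |G| / |conj. class of x⁷y⁻¹| = 36 / 9 = 4.
The 4 elements commuting with x⁷y⁻¹ are {e, x⁹, x⁷y, x⁷y⁻¹}.

Answer: {e, x⁹, x⁷y, x⁷y⁻¹}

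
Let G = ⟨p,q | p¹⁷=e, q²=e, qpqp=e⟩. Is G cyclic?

Every cyclic group is abelian. But p·q = pq while q·p = p¹⁶q, so p·q ≠ q·p and G is not abelian. Hence G is not cyclic.

Answer: No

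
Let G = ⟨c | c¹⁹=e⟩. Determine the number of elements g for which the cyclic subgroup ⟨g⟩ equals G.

G is cyclic of order 19. An element generates G iff its order is 19, and a cyclic group of order 19 has exactly φ(19) = 18 such elements.

Answer: 18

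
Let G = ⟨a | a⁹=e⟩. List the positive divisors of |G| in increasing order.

|G| = 9 = 3². By Lagrange's theorem the order of any subgroup divides 9; the divisors of 9 are 1, 3, 9.

Answer: 1, 3, 9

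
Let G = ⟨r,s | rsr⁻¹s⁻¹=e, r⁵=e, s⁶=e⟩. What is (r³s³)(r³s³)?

Compute (r³s³) · (r³s³) by multiplying left to right and reducing via the relations at each step:
  (r³s³) · r³ = rs³
  (rs³) · s³ = r

Answer: r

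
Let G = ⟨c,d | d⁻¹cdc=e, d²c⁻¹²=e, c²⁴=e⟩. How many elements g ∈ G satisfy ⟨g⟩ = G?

⟨g⟩ = G would require ord(g) = |G| = 48, but the maximum element order in G is 24 < 48. So G is not cyclic and no single element generates it: the count is 0.

Answer: 0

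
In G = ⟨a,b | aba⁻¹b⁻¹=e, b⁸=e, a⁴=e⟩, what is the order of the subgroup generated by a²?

|⟨a²⟩| equals the order of a². Compute successive powers until reaching e:
  (a²)¹ = a², (a²)² = e.
The smallest positive k with (a²)ᵏ = e is 2, so |⟨a²⟩| = 2.

Answer: 2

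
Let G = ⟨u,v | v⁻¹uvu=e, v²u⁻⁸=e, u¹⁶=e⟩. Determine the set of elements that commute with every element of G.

An element z ∈ Z(G) iff z commutes with every generator.
For example u⁸ is central: (u⁸)·u = u⁹ = u·(u⁸); (u⁸)·v = v⁻¹ = v·(u⁸).
Whereas u ∉ Z(G) since u·v = uv ≠ u⁷v⁻¹ = v·u.
Checking each of the 32 elements this way gives Z(G) = {e, u⁸}, of order 2.

Answer: {e, u⁸}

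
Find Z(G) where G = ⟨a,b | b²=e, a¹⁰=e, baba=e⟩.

An element z ∈ Z(G) iff z commutes with every generator.
For example a⁵ is central: (a⁵)·a = a⁶ = a·(a⁵); (a⁵)·b = a⁵b = b·(a⁵).
Whereas a ∉ Z(G) since a·b = ab ≠ a⁹b = b·a.
Checking each of the 20 elements this way gives Z(G) = {e, a⁵}, of order 2.

Answer: {e, a⁵}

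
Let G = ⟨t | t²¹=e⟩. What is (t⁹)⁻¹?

The order of (t⁹) is 7 (smallest k with (t⁹)ᵏ = e), so (t⁹)⁻¹ = (t⁹)⁶ = t¹².
Check: (t⁹) · (t¹²) → (t⁹) · t¹² = e, giving e as required.

Answer: t¹²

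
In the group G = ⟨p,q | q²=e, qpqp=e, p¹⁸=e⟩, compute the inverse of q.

The order of q is 2 (smallest k with qᵏ = e), so q⁻¹ = q¹ = q.
Check: q · q → q · q = e, giving e as required.

Answer: q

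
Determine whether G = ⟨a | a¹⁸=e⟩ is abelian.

G has a single generator, so G is cyclic and hence abelian.

Answer: Yes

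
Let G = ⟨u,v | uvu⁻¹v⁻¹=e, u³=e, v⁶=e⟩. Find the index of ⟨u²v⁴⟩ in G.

First find ord(u²v⁴) by computing successive powers:
  (u²v⁴)¹ = u²v⁴, (u²v⁴)² = uv², (u²v⁴)³ = e.
So |⟨u²v⁴⟩| = ord(u²v⁴) = 3. With |G| = 18, by Lagrange [G : ⟨u²v⁴⟩] = 18/3 = 6.

Answer: 6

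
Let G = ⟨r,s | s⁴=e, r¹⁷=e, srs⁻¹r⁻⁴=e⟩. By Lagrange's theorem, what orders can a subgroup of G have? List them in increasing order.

|G| = 68 = 2² · 17. By Lagrange's theorem the order of any subgroup divides 68; the divisors of 68 are 1, 2, 4, 17, 34, 68.

Answer: 1, 2, 4, 17, 34, 68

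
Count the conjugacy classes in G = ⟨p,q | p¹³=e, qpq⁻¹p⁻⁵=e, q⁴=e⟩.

The conjugacy classes (representative and size) are:
  [e] (size 1), [p] (size 4), [p²] (size 4), [p⁹] (size 4), [p¹²q] (size 13), [p⁴q²] (size 13), [p¹²q³] (size 13).
Class equation: 1 + 4 + 4 + 4 + 13 + 13 + 13 = 52 = |G|. So G has 7 conjugacy classes.

Answer: 7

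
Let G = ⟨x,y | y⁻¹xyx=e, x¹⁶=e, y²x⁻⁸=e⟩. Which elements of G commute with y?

⟨y⟩ ⊆ C_G(y) since powers of y commute with y; so |C_G(y)| ≥ |⟨y⟩| = 4.
By orbit–stabilizer, |C_G(y)| = |G| / |conj. class of y| = 32 / 8 = 4.
The 4 elements commuting with y are {e, x⁸, y, y⁻¹}.

Answer: {e, x⁸, y, y⁻¹}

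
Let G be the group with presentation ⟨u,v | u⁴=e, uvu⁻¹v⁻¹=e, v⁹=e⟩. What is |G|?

Enumerate words in the generators, reducing via the relations: the distinct elements are
  {e, u, v, uv, u², u³, v², v³, v⁴, v⁵, v⁶, v⁷, v⁸, uv², uv³, uv⁴, uv⁵, uv⁶, uv⁷, uv⁸, u²v, u³v, u²v², u²v³, u²v⁴, u²v⁵, u²v⁶, u²v⁷, u²v⁸, u³v², u³v³, u³v⁴, u³v⁵, u³v⁶, u³v⁷, u³v⁸}.
No further products give new elements, so |G| = 36.

Answer: 36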